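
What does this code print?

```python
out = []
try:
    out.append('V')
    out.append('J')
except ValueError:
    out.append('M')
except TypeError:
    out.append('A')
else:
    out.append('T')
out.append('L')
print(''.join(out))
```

Execution trace: 'V' (try body) → 'J' (try body, no exception) → 'T' (else) → 'L' (after the try/except). Output: VJTL

Answer: VJTL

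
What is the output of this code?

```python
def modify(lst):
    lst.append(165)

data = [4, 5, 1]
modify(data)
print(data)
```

Key concept: function modifies passed list.
Step by step:
`data = [4, 5, 1]` → data = [4, 5, 1]
`modify(data)` → data = [4, 5, 1, 165]
`print(data)` → prints [4, 5, 1, 165]

Answer: [4, 5, 1, 165]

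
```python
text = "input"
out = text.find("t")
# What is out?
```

Trace:
`text = "input"` → text = 'input'
`out = text.find("t")` → out = 4
So out = 4

Answer: 4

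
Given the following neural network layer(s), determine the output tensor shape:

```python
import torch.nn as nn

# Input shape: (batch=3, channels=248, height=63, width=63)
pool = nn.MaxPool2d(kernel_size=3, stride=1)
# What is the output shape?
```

Input: (3, 248, 63, 63) -> Output: (3, 248, 61, 61)

Answer: (3, 248, 61, 61)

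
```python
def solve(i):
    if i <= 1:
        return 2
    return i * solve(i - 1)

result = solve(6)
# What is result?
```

solve(6) = 6 * 5 * 4 * 3 * 2 * 2 = 1440

Answer: 1440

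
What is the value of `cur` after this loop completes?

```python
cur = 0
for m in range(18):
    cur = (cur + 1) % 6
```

Increment mod 6, 18 times = 0
`cur` takes the values: 0 → 1 → 2 → 3 → 4 → 5 → 0 → 1 → 2 → 3 → 4 → 5 → 0 → 1 → 2 → 3 → 4 → 5 → 0

Answer: 0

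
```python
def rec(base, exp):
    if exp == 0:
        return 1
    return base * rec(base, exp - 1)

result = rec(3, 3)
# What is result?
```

rec(3, 3) = 3 * 3 * 3 = 27

Answer: 27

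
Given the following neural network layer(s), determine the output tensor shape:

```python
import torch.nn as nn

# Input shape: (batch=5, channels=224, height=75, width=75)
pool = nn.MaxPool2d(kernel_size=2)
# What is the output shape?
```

Input: (5, 224, 75, 75) -> Output: (5, 224, 37, 37)

Answer: (5, 224, 37, 37)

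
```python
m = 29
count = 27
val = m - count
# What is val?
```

Trace:
`m = 29` → m = 29
`count = 27` → count = 27
`val = m - count` → val = 2
So val = 2

Answer: 2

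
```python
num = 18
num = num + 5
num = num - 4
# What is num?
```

Trace:
`num = 18` → num = 18
`num = num + 5` → num = 23
`num = num - 4` → num = 19
So num = 19

Answer: 19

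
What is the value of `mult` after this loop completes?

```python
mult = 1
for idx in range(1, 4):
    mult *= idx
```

3! = 6
`mult` takes the values: 1 → 2 → 6

Answer: 6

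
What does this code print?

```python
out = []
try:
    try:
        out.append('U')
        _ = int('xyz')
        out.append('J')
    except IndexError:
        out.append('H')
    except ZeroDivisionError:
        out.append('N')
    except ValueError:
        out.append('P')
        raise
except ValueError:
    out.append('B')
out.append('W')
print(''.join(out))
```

Execution trace: 'U' (inner try body) → 'P' (inner except ValueError) → 'B' (outer except ValueError) → 'W' (after the try/except). Output: UPBW

Answer: UPBW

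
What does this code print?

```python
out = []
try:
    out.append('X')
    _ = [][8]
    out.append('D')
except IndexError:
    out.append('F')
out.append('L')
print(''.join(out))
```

Execution trace: 'X' (try body) → 'F' (except IndexError) → 'L' (after the try/except). Output: XFL

Answer: XFL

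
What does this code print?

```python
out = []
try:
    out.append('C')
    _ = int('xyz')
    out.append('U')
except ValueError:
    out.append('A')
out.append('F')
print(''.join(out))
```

Execution trace: 'C' (try body) → 'A' (except ValueError) → 'F' (after the try/except). Output: CAF

Answer: CAF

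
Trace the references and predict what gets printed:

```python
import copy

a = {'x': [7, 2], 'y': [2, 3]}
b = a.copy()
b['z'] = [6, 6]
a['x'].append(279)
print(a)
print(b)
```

Key concept: shallow copy of dict with mutable values.
Step by step:
`a = {'x': [7, 2], 'y': [2, 3]}` → a = {'x': [7, 2], 'y': [2, 3]}
`b = a.copy()` → b = {'x': [7, 2], 'y': [2, 3]}
`b['z'] = [6, 6]` → b = {'x': [7, 2], 'y': [2, 3], 'z': [6, 6]}
`a['x'].append(279)` → a = {'x': [7, 2, 279], 'y': [2, 3]}; b = {'x': [7, 2, 279], 'y': [2, 3], 'z': [6, 6]}
`print(a)` → prints {'x': [7, 2, 279], 'y': [2, 3]}
`print(b)` → prints {'x': [7, 2, 279], 'y': [2, 3], 'z': [6, 6]}

Answer:
{'x': [7, 2, 279], 'y': [2, 3]}
{'x': [7, 2, 279], 'y': [2, 3], 'z': [6, 6]}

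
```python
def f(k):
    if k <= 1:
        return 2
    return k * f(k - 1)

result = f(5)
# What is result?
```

f(5) = 5 * 4 * 3 * 2 * 2 = 240

Answer: 240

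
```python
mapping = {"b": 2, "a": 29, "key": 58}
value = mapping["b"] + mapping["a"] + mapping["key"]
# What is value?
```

Trace:
`mapping = {"b": 2, "a": 29, "key": 58}` → mapping = {'b': 2, 'a': 29, 'key': 58}
`value = mapping["b"] + mapping["a"] + mapping["key"]` → value = 89
So value = 89

Answer: 89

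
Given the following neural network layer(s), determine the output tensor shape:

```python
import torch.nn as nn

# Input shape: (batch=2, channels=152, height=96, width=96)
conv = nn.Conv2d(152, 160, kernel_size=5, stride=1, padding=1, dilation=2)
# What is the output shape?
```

Input: (2, 152, 96, 96) -> Output: (2, 160, 90, 90)

Answer: (2, 160, 90, 90)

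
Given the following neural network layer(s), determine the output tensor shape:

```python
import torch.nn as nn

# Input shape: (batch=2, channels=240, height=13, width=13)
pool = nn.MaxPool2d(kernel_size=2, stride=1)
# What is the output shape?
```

Input: (2, 240, 13, 13) -> Output: (2, 240, 12, 12)

Answer: (2, 240, 12, 12)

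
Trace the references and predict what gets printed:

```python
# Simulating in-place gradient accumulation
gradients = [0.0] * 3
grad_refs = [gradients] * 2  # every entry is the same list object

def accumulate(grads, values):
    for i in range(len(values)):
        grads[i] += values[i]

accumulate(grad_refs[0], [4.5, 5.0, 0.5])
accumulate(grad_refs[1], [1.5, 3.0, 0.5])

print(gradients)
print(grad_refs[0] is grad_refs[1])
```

Key concept: gradient accumulation aliasing.
Step by step:
`gradients = [0.0] * 3` → gradients = [0.0, 0.0, 0.0]
`grad_refs = [gradients] * 2` → grad_refs = [[0.0, 0.0, 0.0], [0.0, 0.0, 0.0]]
`accumulate(grad_refs[0], [4.5, 5.0, 0.5])` → gradients = [4.5, 5.0, 0.5]; grad_refs = [[4.5, 5.0, 0.5], [4.5, 5.0, 0.5]]
`accumulate(grad_refs[1], [1.5, 3.0, 0.5])` → gradients = [6.0, 8.0, 1.0]; grad_refs = [[6.0, 8.0, 1.0], [6.0, 8.0, 1.0]]
`print(gradients)` → prints [6.0, 8.0, 1.0]
`print(grad_refs[0] is grad_refs[1])` → prints True

Answer:
[6.0, 8.0, 1.0]
True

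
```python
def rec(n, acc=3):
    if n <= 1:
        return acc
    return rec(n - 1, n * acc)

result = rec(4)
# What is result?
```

Accumulator trace (n, acc): (4, 3) -> (3, 12) -> (2, 36) -> (1, 72) -> return 72

Answer: 72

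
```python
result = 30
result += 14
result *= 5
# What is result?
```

Trace:
`result = 30` → result = 30
`result += 14` → result = 44
`result *= 5` → result = 220
So result = 220

Answer: 220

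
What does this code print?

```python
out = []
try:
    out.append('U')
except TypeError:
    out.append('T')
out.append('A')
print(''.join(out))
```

Execution trace: 'U' (try body, no exception) → 'A' (after the try/except). Output: UA

Answer: UA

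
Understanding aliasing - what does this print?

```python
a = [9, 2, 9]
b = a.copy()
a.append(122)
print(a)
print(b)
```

Key concept: list.copy() creates independent copy.
Step by step:
`a = [9, 2, 9]` → a = [9, 2, 9]
`b = a.copy()` → b = [9, 2, 9]
`a.append(122)` → a = [9, 2, 9, 122]
`print(a)` → prints [9, 2, 9, 122]
`print(b)` → prints [9, 2, 9]

Answer:
[9, 2, 9, 122]
[9, 2, 9]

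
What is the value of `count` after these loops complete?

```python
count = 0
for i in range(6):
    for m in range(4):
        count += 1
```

6 * 4 = 24
`count` takes the values: 0 → 1 → 2 → 3 → 4 → 5 → 6 → 7 → 8 → 9 → 10 → 11 → 12 → 13 → 14 → 15 → 16 → 17 → 18 → 19 → 20 → 21 → 22 → 23 → 24

Answer: 24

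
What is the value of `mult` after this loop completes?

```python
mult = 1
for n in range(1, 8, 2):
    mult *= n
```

Product of 1, 3, 5, ... up to 7
`mult` takes the values: 1 → 3 → 15 → 105

Answer: 105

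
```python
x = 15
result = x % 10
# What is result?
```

Trace:
`x = 15` → x = 15
`result = x % 10` → result = 5
So result = 5

Answer: 5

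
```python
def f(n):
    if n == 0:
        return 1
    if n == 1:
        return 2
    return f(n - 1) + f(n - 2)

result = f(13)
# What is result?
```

Build up from base cases: f(0)=1, f(1)=2, f(2)=3, f(3)=5, f(4)=8, f(5)=13, f(6)=21, ..., f(13)=610

Answer: 610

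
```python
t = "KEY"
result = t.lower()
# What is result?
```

Trace:
`t = "KEY"` → t = 'KEY'
`result = t.lower()` → result = 'key'
So result = 'key'

Answer: 'key'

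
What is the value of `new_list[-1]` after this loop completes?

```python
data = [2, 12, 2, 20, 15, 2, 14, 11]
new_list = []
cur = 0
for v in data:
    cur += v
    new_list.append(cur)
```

Cumulative sum ends at 78
`new_list` takes the values: [] → [2] → [2, 14] → [2, 14, 16] → [2, 14, 16, 36] → [2, 14, 16, 36, 51] → [2, 14, 16, 36, 51, 53] → [2, 14, 16, 36, 51, 53, 67] → [2, 14, 16, 36, 51, 53, 67, 78]
So `new_list[-1]` = 78

Answer: 78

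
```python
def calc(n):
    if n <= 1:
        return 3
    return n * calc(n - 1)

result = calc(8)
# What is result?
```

calc(8) = 8 * 7 * 6 * 5 * 4 * 3 * 2 * 3 = 120960

Answer: 120960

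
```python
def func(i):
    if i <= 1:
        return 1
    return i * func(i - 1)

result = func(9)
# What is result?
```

func(9) = 9 * 8 * 7 * 6 * 5 * 4 * 3 * 2 * 1 = 362880

Answer: 362880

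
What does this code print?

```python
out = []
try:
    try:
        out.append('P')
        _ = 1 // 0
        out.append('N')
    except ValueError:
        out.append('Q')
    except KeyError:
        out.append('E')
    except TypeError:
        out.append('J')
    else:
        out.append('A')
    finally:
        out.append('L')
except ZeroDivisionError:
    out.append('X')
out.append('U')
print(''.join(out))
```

Execution trace: 'P' (try body) → 'L' (finally) → 'X' (outer except ZeroDivisionError) → 'U' (after the try/except). Output: PLXU

Answer: PLXU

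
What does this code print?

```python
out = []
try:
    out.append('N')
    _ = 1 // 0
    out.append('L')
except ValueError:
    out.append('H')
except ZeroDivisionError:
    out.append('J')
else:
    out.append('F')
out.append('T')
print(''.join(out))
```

Execution trace: 'N' (try body) → 'J' (except ZeroDivisionError) → 'T' (after the try/except). Output: NJT

Answer: NJT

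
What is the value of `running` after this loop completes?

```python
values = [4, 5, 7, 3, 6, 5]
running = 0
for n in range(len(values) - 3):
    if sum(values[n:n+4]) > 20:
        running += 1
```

Count windows with sum > 20
`running` takes the values: 0 → 1 → 2

Answer: 2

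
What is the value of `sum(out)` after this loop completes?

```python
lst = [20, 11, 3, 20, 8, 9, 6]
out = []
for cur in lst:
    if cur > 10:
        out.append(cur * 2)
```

Sum of doubled values > 10
`out` takes the values: [] → [40] → [40, 22] → [40, 22, 40]
So `sum(out)` = 102

Answer: 102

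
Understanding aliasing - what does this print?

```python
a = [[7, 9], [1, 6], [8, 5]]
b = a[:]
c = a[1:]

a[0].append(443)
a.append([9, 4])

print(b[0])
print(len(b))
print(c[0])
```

Key concept: slice with nested mutation.
Step by step:
`a = [[7, 9], [1, 6], [8, 5]]` → a = [[7, 9], [1, 6], [8, 5]]
`b = a[:]` → b = [[7, 9], [1, 6], [8, 5]]
`c = a[1:]` → c = [[1, 6], [8, 5]]
`a[0].append(443)` → a = [[7, 9, 443], [1, 6], [8, 5]]; b = [[7, 9, 443], [1, 6], [8, 5]]
`a.append([9, 4])` → a = [[7, 9, 443], [1, 6], [8, 5], [9, 4]]
`print(b[0])` → prints [7, 9, 443]
`print(len(b))` → prints 3
`print(c[0])` → prints [1, 6]

Answer:
[7, 9, 443]
3
[1, 6]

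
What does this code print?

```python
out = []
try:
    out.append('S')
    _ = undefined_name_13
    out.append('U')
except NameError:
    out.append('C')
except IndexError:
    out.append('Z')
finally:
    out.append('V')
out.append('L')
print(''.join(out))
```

Execution trace: 'S' (try body) → 'C' (except NameError) → 'V' (finally) → 'L' (after the try/except). Output: SCVL

Answer: SCVL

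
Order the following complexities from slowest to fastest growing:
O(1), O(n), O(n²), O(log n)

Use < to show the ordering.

Ordered by growth rate: O(1) < O(log n) < O(n) < O(n²)

Answer: O(1) < O(log n) < O(n) < O(n²)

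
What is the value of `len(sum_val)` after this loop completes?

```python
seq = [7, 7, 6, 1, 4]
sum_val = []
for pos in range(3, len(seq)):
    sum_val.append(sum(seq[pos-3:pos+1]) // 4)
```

Number of 4-element averages
`sum_val` takes the values: [] → [5] → [5, 4]
So `len(sum_val)` = 2

Answer: 2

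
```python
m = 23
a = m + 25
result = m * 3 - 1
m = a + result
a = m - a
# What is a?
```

Trace:
`m = 23` → m = 23
`a = m + 25` → a = 48
`result = m * 3 - 1` → result = 68
`m = a + result` → m = 116
`a = m - a` → a = 68
So a = 68

Answer: 68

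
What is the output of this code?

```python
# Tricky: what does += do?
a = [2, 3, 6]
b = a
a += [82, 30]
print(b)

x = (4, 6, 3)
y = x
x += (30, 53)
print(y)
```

Key concept: += behavior differs for mutable vs immutable.
Step by step:
`a = [2, 3, 6]` → a = [2, 3, 6]
`b = a` → b = [2, 3, 6] (same object as a)
`a += [82, 30]` → a = [2, 3, 6, 82, 30] (same object as b); b = [2, 3, 6, 82, 30] (same object as a)
`print(b)` → prints [2, 3, 6, 82, 30]
`x = (4, 6, 3)` → x = (4, 6, 3)
`y = x` → y = (4, 6, 3)
`x += (30, 53)` → x = (4, 6, 3, 30, 53)
`print(y)` → prints (4, 6, 3)

Answer:
[2, 3, 6, 82, 30]
(4, 6, 3)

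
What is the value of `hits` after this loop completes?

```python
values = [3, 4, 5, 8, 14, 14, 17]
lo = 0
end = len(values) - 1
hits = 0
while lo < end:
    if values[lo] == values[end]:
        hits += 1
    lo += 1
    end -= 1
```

Count matching pairs from ends
`hits` takes the values: 0

Answer: 0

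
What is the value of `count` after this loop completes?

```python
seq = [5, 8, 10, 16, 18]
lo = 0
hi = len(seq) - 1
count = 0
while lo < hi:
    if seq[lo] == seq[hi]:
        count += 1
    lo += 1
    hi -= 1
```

Count matching pairs from ends
`count` takes the values: 0

Answer: 0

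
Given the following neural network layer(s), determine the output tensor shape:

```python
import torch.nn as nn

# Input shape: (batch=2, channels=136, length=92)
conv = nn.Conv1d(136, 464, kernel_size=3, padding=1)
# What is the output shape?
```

Input: (2, 136, 92) -> Output: (2, 464, 92)

Answer: (2, 464, 92)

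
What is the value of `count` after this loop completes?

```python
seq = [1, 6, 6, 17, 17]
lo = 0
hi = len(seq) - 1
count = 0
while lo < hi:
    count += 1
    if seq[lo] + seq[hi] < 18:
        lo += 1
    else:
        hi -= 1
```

Steps to find pair summing to 18
`count` takes the values: 0 → 1 → 2 → 3 → 4

Answer: 4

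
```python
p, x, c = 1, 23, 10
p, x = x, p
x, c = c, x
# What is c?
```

Trace:
`p, x, c = 1, 23, 10` → p = 1; x = 23; c = 10
`p, x = x, p` → p = 23; x = 1
`x, c = c, x` → x = 10; c = 1
So c = 1

Answer: 1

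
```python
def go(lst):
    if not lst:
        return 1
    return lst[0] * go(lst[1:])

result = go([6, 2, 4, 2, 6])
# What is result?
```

Product over [6, 2, 4, 2, 6] = 6 * 2 * 4 * 2 * 6 = 576

Answer: 576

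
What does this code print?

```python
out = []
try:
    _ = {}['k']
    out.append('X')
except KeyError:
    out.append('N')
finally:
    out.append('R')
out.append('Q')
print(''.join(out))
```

Execution trace: 'N' (except KeyError) → 'R' (finally) → 'Q' (after the try/except). Output: NRQ

Answer: NRQ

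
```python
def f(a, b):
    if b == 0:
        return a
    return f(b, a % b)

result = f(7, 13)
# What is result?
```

f(7, 13) -> f(13, 7) -> f(7, 6) -> f(6, 1) -> f(1, 0) -> 1

Answer: 1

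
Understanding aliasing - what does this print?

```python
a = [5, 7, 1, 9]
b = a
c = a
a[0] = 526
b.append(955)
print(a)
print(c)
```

Key concept: multiple aliases.
Step by step:
`a = [5, 7, 1, 9]` → a = [5, 7, 1, 9]
`b = a` → b = [5, 7, 1, 9] (same object as a)
`c = a` → c = [5, 7, 1, 9] (same object as a, b)
`a[0] = 526` → a = [526, 7, 1, 9] (same object as b, c); b = [526, 7, 1, 9] (same object as a, c); c = [526, 7, 1, 9] (same object as a, b)
`b.append(955)` → a = [526, 7, 1, 9, 955] (same object as b, c); b = [526, 7, 1, 9, 955] (same object as a, c); c = [526, 7, 1, 9, 955] (same object as a, b)
`print(a)` → prints [526, 7, 1, 9, 955]
`print(c)` → prints [526, 7, 1, 9, 955]

Answer:
[526, 7, 1, 9, 955]
[526, 7, 1, 9, 955]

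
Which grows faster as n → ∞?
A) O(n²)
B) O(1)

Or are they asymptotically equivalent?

O(n²) vs O(1): Higher order terms dominate.

Answer: A) O(n²) grows faster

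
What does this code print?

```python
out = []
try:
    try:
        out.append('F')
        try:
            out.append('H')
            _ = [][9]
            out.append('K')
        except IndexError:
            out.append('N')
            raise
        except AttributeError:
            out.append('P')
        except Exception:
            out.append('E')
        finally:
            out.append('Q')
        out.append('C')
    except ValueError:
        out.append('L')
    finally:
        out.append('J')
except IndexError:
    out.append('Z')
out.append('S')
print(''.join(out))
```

Execution trace: 'F' (try body) → 'H' (inner try body) → 'N' (inner except IndexError) → 'Q' (inner finally) → 'J' (finally) → 'Z' (outer except IndexError) → 'S' (after the try/except). Output: FHNQJZS

Answer: FHNQJZS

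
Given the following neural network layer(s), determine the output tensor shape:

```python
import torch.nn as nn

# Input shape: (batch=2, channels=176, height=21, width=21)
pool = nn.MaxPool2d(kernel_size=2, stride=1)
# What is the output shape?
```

Input: (2, 176, 21, 21) -> Output: (2, 176, 20, 20)

Answer: (2, 176, 20, 20)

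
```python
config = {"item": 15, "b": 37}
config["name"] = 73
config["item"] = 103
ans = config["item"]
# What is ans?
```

Trace:
`config = {"item": 15, "b": 37}` → config = {'item': 15, 'b': 37}
`config["name"] = 73` → config = {'item': 15, 'b': 37, 'name': 73}
`config["item"] = 103` → config = {'item': 103, 'b': 37, 'name': 73}
`ans = config["item"]` → ans = 103
So ans = 103

Answer: 103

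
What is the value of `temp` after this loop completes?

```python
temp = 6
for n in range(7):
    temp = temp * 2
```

Multiply by 2, 7 times: 6 * 2^7 = 768
`temp` takes the values: 6 → 12 → 24 → 48 → 96 → 192 → 384 → 768

Answer: 768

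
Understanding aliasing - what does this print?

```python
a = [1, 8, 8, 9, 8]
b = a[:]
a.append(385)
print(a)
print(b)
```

Key concept: slice [:] creates copy.
Step by step:
`a = [1, 8, 8, 9, 8]` → a = [1, 8, 8, 9, 8]
`b = a[:]` → b = [1, 8, 8, 9, 8]
`a.append(385)` → a = [1, 8, 8, 9, 8, 385]
`print(a)` → prints [1, 8, 8, 9, 8, 385]
`print(b)` → prints [1, 8, 8, 9, 8]

Answer:
[1, 8, 8, 9, 8, 385]
[1, 8, 8, 9, 8]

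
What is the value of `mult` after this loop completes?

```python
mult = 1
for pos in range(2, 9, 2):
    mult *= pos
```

Product of even numbers 2 to 8
`mult` takes the values: 1 → 2 → 8 → 48 → 384

Answer: 384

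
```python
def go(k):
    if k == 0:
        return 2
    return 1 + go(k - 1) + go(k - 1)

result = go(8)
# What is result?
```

go(k) = 1 + 2·go(k-1), go(0)=2. Closed form: (2+1)·2^8 - 1 = 767.

Answer: 767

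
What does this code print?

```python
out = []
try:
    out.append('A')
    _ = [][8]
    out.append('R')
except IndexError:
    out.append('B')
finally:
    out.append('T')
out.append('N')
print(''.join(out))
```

Execution trace: 'A' (try body) → 'B' (except IndexError) → 'T' (finally) → 'N' (after the try/except). Output: ABTN

Answer: ABTN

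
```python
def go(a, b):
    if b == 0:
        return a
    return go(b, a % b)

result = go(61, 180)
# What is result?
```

go(61, 180) -> go(180, 61) -> go(61, 58) -> go(58, 3) -> go(3, 1) -> go(1, 0) -> 1

Answer: 1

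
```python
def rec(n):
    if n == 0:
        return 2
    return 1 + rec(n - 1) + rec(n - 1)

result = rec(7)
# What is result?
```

rec(n) = 1 + 2·rec(n-1), rec(0)=2. Closed form: (2+1)·2^7 - 1 = 383.

Answer: 383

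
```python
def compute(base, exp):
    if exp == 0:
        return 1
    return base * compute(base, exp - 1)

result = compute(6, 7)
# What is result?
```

compute(6, 7) = 6 * 6 * 6 * 6 * 6 * 6 * 6 = 279936

Answer: 279936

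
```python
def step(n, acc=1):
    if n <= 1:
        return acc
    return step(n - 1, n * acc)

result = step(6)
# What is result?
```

Accumulator trace (n, acc): (6, 1) -> (5, 6) -> (4, 30) -> (3, 120) -> (2, 360) -> (1, 720) -> return 720

Answer: 720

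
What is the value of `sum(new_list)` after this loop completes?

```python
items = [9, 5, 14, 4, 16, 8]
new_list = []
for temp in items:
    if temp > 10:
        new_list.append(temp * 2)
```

Sum of doubled values > 10
`new_list` takes the values: [] → [28] → [28, 32]
So `sum(new_list)` = 60

Answer: 60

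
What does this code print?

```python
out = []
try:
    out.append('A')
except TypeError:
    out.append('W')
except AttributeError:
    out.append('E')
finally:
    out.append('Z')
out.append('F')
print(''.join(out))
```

Execution trace: 'A' (try body, no exception) → 'Z' (finally) → 'F' (after the try/except). Output: AZF

Answer: AZF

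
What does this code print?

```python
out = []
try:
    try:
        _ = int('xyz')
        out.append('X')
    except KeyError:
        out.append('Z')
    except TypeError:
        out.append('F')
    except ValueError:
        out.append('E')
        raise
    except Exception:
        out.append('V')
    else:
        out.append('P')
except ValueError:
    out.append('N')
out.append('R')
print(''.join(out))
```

Execution trace: 'E' (inner except ValueError) → 'N' (outer except ValueError) → 'R' (after the try/except). Output: ENR

Answer: ENR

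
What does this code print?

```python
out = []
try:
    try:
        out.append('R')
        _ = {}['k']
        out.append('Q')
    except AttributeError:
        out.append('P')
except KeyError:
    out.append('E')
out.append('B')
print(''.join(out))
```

Execution trace: 'R' (try body) → 'E' (outer except KeyError) → 'B' (after the try/except). Output: REB

Answer: REB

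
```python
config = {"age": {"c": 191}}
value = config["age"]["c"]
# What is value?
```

Trace:
`config = {"age": {"c": 191}}` → config = {'age': {'c': 191}}
`value = config["age"]["c"]` → value = 191
So value = 191

Answer: 191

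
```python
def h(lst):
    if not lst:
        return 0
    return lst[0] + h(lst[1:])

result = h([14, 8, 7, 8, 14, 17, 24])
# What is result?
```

14 + 8 + 7 + 8 + 14 + 17 + 24 + 0 = 92

Answer: 92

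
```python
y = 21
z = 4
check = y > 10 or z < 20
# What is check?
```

Trace:
`y = 21` → y = 21
`z = 4` → z = 4
`check = y > 10 or z < 20` → check = True
So check = True

Answer: True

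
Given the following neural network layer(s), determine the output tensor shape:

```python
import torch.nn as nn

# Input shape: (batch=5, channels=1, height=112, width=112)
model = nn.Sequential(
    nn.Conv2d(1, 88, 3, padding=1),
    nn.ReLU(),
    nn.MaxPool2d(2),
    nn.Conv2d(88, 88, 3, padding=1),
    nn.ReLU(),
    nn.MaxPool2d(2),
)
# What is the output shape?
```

Input: (5, 1, 112, 112) -> after first Conv2d: (5, 88, 112, 112) -> after first MaxPool2d: (5, 88, 56, 56) -> after second Conv2d: (5, 88, 56, 56) -> Output: (5, 88, 28, 28)

Answer: (5, 88, 28, 28)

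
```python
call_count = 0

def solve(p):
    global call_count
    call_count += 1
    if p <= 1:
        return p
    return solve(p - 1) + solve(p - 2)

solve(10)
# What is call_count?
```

Calls(p) = 1 + Calls(p-1) + Calls(p-2); Calls(0)=Calls(1)=1. For p=10 this gives 177.

Answer: 177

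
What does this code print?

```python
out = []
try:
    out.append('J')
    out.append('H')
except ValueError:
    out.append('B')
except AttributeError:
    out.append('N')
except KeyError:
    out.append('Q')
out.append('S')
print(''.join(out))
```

Execution trace: 'J' (try body) → 'H' (try body, no exception) → 'S' (after the try/except). Output: JHS

Answer: JHS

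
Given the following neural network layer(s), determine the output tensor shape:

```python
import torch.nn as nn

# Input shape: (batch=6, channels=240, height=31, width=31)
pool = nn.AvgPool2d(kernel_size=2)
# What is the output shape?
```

Input: (6, 240, 31, 31) -> Output: (6, 240, 15, 15)

Answer: (6, 240, 15, 15)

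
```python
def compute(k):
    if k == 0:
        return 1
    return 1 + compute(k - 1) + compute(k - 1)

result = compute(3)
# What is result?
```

compute(k) = 1 + 2·compute(k-1), compute(0)=1. Closed form: (1+1)·2^3 - 1 = 15.

Answer: 15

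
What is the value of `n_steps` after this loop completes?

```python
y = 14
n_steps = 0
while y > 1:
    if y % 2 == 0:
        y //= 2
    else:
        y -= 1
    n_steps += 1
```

Steps to reduce 14 to 1
`n_steps` takes the values: 0 → 1 → 2 → 3 → 4 → 5

Answer: 5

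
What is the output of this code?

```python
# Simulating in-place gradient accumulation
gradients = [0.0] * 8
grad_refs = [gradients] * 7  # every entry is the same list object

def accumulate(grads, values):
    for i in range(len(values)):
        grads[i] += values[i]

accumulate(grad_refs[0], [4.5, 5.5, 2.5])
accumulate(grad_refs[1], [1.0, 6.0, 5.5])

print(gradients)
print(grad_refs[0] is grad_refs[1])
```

Key concept: gradient accumulation aliasing.
Step by step:
`gradients = [0.0] * 8` → gradients = [0.0, 0.0, 0.0, 0.0, 0.0, 0.0, 0.0, 0.0]
`grad_refs = [gradients] * 7` → grad_refs = [[0.0, 0.0, 0.0, 0.0, 0.0, 0.0, 0.0, 0.0], [0.0, 0.0, 0.0, 0.0, 0.0, 0.0, 0.0, 0.0], [0.0, 0.0, 0.0, 0.0, 0.0, 0.0, 0.0, 0.0], [0.0, 0.0, 0.0, 0.0, 0.0, 0.0, 0.0, 0.0], [0.0, 0.0, 0.0, 0.0, 0.0, 0.0, 0.0, 0.0], [0.0, 0.0, 0.0, 0.0, 0.0, 0.0, 0.0, 0.0], [0.0, 0.0, 0.0, 0.0, 0.0, 0.0, 0.0, 0.0]]
`accumulate(grad_refs[0], [4.5, 5.5, 2.5])` → gradients = [4.5, 5.5, 2.5, 0.0, 0.0, 0.0, 0.0, 0.0]; grad_refs = [[4.5, 5.5, 2.5, 0.0, 0.0, 0.0, 0.0, 0.0], [4.5, 5.5, 2.5, 0.0, 0.0, 0.0, 0.0, 0.0], [4.5, 5.5, 2.5, 0.0, 0.0, 0.0, 0.0, 0.0], [4.5, 5.5, 2.5, 0.0, 0.0, 0.0, 0.0, 0.0], [4.5, 5.5, 2.5, 0.0, 0.0, 0.0, 0.0, 0.0], [4.5, 5.5, 2.5, 0.0, 0.0, 0.0, 0.0, 0.0], [4.5, 5.5, 2.5, 0.0, 0.0, 0.0, 0.0, 0.0]]
`accumulate(grad_refs[1], [1.0, 6.0, 5.5])` → gradients = [5.5, 11.5, 8.0, 0.0, 0.0, 0.0, 0.0, 0.0]; grad_refs = [[5.5, 11.5, 8.0, 0.0, 0.0, 0.0, 0.0, 0.0], [5.5, 11.5, 8.0, 0.0, 0.0, 0.0, 0.0, 0.0], [5.5, 11.5, 8.0, 0.0, 0.0, 0.0, 0.0, 0.0], [5.5, 11.5, 8.0, 0.0, 0.0, 0.0, 0.0, 0.0], [5.5, 11.5, 8.0, 0.0, 0.0, 0.0, 0.0, 0.0], [5.5, 11.5, 8.0, 0.0, 0.0, 0.0, 0.0, 0.0], [5.5, 11.5, 8.0, 0.0, 0.0, 0.0, 0.0, 0.0]]
`print(gradients)` → prints [5.5, 11.5, 8.0, 0.0, 0.0, 0.0, 0.0, 0.0]
`print(grad_refs[0] is grad_refs[1])` → prints True

Answer:
[5.5, 11.5, 8.0, 0.0, 0.0, 0.0, 0.0, 0.0]
True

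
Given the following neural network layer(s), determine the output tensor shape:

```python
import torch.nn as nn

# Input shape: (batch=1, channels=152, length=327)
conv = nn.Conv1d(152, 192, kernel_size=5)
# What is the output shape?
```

Input: (1, 152, 327) -> Output: (1, 192, 323)

Answer: (1, 192, 323)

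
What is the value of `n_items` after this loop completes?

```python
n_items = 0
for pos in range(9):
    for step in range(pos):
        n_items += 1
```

Triangle number: 0+1+2+...+8
`n_items` takes the values: 0 → 1 → 2 → 3 → 4 → 5 → 6 → 7 → 8 → 9 → 10 → 11 → 12 → 13 → 14 → 15 → 16 → 17 → 18 → 19 → 20 → 21 → 22 → 23 → 24 → 25 → 26 → 27 → 28 → 29 → 30 → 31 → 32 → 33 → 34 → 35 → 36

Answer: 36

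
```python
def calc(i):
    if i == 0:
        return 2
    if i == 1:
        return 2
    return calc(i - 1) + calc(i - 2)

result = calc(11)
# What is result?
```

Build up from base cases: calc(0)=2, calc(1)=2, calc(2)=4, calc(3)=6, calc(4)=10, calc(5)=16, calc(6)=26, ..., calc(11)=288

Answer: 288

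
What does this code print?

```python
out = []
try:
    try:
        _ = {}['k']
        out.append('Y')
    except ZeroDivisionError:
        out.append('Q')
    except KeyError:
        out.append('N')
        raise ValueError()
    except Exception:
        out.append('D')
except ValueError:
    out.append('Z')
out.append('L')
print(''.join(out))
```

Execution trace: 'N' (inner except KeyError) → 'Z' (outer except ValueError) → 'L' (after the try/except). Output: NZL

Answer: NZL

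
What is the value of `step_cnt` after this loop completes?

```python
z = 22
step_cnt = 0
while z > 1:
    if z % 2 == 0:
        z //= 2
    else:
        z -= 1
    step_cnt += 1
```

Steps to reduce 22 to 1
`step_cnt` takes the values: 0 → 1 → 2 → 3 → 4 → 5 → 6

Answer: 6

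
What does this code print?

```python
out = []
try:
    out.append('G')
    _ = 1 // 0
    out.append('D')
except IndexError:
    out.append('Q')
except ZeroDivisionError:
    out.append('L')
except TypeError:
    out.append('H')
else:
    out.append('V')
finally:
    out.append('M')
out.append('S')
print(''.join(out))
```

Execution trace: 'G' (try body) → 'L' (except ZeroDivisionError) → 'M' (finally) → 'S' (after the try/except). Output: GLMS

Answer: GLMS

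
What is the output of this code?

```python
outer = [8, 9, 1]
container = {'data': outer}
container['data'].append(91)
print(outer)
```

Key concept: dict holds reference to list.
Step by step:
`outer = [8, 9, 1]` → outer = [8, 9, 1]
`container = {'data': outer}` → container = {'data': [8, 9, 1]}
`container['data'].append(91)` → outer = [8, 9, 1, 91]; container = {'data': [8, 9, 1, 91]}
`print(outer)` → prints [8, 9, 1, 91]

Answer: [8, 9, 1, 91]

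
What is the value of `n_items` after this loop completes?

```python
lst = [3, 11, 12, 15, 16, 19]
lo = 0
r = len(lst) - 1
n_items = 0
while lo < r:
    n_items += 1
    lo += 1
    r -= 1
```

Iterations until pointers meet (list length 6)
`n_items` takes the values: 0 → 1 → 2 → 3

Answer: 3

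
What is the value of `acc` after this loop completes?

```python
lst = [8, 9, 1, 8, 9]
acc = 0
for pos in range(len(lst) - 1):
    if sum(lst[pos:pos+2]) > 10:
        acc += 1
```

Count windows with sum > 10
`acc` takes the values: 0 → 1 → 2

Answer: 2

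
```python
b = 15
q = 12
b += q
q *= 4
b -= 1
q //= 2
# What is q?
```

Trace:
`b = 15` → b = 15
`q = 12` → q = 12
`b += q` → b = 27
`q *= 4` → q = 48
`b -= 1` → b = 26
`q //= 2` → q = 24
So q = 24

Answer: 24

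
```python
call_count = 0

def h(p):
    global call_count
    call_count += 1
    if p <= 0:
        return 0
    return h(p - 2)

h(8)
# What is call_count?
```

Linear recursion stepping by 2: 5 calls from p=8 down to ≤0.

Answer: 5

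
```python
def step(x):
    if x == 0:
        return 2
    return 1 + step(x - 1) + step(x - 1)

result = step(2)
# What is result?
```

step(x) = 1 + 2·step(x-1), step(0)=2. Closed form: (2+1)·2^2 - 1 = 11.

Answer: 11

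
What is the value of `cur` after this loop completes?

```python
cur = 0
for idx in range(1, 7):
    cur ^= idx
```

XOR of 1 to 6
`cur` takes the values: 0 → 1 → 3 → 0 → 4 → 1 → 7

Answer: 7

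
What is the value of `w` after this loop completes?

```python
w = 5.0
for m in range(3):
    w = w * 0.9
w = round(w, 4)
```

Exponential decay: 5.0 * 0.9^3
`w` takes the values: 5.0 → 4.5 → 4.05 → 3.645

Answer: 3.645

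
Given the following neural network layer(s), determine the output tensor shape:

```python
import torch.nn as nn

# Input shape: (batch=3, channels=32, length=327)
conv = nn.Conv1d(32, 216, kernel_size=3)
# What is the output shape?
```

Input: (3, 32, 327) -> Output: (3, 216, 325)

Answer: (3, 216, 325)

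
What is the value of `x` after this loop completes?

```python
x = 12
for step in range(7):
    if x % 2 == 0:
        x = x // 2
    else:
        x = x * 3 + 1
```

Collatz-style transformation from 12
`x` takes the values: 12 → 6 → 3 → 10 → 5 → 16 → 8 → 4

Answer: 4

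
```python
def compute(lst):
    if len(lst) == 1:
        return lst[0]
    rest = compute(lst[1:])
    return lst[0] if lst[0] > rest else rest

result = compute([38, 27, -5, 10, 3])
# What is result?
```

Recursive max over [38, 27, -5, 10, 3] = 38

Answer: 38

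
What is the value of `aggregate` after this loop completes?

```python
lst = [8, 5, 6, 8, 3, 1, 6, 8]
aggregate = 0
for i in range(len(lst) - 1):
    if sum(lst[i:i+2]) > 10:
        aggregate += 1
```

Count windows with sum > 10
`aggregate` takes the values: 0 → 1 → 2 → 3 → 4 → 5

Answer: 5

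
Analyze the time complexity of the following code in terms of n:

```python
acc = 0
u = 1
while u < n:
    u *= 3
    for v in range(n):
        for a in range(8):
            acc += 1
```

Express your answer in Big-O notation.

Each loop level contributes: log n × n × 1. Multiplying the contributions gives O(n log n).

Answer: O(n log n)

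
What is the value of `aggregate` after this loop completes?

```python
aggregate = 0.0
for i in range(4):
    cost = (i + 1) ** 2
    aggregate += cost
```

Sum of squared losses 1² + 2² + ... + 4²
`aggregate` takes the values: 0.0 → 1.0 → 5.0 → 14.0 → 30.0

Answer: 30.0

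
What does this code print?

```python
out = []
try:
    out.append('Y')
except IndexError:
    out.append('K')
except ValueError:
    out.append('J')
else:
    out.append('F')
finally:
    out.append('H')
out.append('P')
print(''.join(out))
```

Execution trace: 'Y' (try body, no exception) → 'F' (else) → 'H' (finally) → 'P' (after the try/except). Output: YFHP

Answer: YFHP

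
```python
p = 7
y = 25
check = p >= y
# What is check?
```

Trace:
`p = 7` → p = 7
`y = 25` → y = 25
`check = p >= y` → check = False
So check = False

Answer: False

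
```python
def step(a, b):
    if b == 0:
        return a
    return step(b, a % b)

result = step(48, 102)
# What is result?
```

step(48, 102) -> step(102, 48) -> step(48, 6) -> step(6, 0) -> 6

Answer: 6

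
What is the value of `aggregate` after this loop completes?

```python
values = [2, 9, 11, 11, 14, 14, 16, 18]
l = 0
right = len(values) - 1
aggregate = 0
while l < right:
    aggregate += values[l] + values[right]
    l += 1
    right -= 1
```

Sum of pairs from ends
`aggregate` takes the values: 0 → 20 → 45 → 70 → 95

Answer: 95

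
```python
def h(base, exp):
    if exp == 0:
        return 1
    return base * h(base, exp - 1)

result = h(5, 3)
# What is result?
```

h(5, 3) = 5 * 5 * 5 = 125

Answer: 125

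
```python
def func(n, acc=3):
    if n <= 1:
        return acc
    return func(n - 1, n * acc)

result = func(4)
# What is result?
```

Accumulator trace (n, acc): (4, 3) -> (3, 12) -> (2, 36) -> (1, 72) -> return 72

Answer: 72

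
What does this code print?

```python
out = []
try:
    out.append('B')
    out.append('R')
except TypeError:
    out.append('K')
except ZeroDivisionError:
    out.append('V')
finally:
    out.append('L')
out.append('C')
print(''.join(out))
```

Execution trace: 'B' (try body) → 'R' (try body, no exception) → 'L' (finally) → 'C' (after the try/except). Output: BRLC

Answer: BRLC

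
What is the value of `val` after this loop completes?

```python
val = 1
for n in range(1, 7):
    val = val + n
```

Start at 1, add 1 through 6
`val` takes the values: 1 → 2 → 4 → 7 → 11 → 16 → 22

Answer: 22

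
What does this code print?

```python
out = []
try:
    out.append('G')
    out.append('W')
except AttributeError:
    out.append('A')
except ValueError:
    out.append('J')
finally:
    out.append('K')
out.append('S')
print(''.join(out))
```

Execution trace: 'G' (try body) → 'W' (try body, no exception) → 'K' (finally) → 'S' (after the try/except). Output: GWKS

Answer: GWKS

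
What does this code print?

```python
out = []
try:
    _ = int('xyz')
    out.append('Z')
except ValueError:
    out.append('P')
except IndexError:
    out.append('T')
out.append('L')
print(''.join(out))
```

Execution trace: 'P' (except ValueError) → 'L' (after the try/except). Output: PL

Answer: PL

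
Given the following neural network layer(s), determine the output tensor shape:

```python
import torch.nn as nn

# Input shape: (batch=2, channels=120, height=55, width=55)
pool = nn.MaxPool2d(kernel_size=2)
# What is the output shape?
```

Input: (2, 120, 55, 55) -> Output: (2, 120, 27, 27)

Answer: (2, 120, 27, 27)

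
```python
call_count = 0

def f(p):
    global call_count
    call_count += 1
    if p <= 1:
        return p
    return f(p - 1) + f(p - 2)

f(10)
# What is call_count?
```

Calls(p) = 1 + Calls(p-1) + Calls(p-2); Calls(0)=Calls(1)=1. For p=10 this gives 177.

Answer: 177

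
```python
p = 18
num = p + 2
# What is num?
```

Trace:
`p = 18` → p = 18
`num = p + 2` → num = 20
So num = 20

Answer: 20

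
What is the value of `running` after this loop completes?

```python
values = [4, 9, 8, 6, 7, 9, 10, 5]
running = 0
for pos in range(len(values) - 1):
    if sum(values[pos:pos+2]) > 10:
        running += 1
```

Count windows with sum > 10
`running` takes the values: 0 → 1 → 2 → 3 → 4 → 5 → 6 → 7

Answer: 7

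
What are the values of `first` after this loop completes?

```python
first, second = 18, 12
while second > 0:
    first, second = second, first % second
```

GCD of 18 and 12
`first` takes the values: 18 → 12 → 6

Answer: 6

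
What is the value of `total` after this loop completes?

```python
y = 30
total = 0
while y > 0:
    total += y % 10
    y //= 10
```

Sum digits of 30
`total` takes the values: 0 → 3

Answer: 3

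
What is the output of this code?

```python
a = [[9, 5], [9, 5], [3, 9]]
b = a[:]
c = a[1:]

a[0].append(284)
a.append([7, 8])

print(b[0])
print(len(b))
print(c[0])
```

Key concept: slice with nested mutation.
Step by step:
`a = [[9, 5], [9, 5], [3, 9]]` → a = [[9, 5], [9, 5], [3, 9]]
`b = a[:]` → b = [[9, 5], [9, 5], [3, 9]]
`c = a[1:]` → c = [[9, 5], [3, 9]]
`a[0].append(284)` → a = [[9, 5, 284], [9, 5], [3, 9]]; b = [[9, 5, 284], [9, 5], [3, 9]]
`a.append([7, 8])` → a = [[9, 5, 284], [9, 5], [3, 9], [7, 8]]
`print(b[0])` → prints [9, 5, 284]
`print(len(b))` → prints 3
`print(c[0])` → prints [9, 5]

Answer:
[9, 5, 284]
3
[9, 5]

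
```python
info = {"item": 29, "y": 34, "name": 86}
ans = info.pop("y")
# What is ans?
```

Trace:
`info = {"item": 29, "y": 34, "name": 86}` → info = {'item': 29, 'y': 34, 'name': 86}
`ans = info.pop("y")` → info = {'item': 29, 'name': 86}; ans = 34
So ans = 34

Answer: 34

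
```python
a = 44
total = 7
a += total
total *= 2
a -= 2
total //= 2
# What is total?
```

Trace:
`a = 44` → a = 44
`total = 7` → total = 7
`a += total` → a = 51
`total *= 2` → total = 14
`a -= 2` → a = 49
`total //= 2` → total = 7
So total = 7

Answer: 7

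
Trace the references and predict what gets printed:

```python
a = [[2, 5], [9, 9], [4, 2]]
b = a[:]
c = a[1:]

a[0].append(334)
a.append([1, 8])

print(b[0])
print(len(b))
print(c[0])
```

Key concept: slice with nested mutation.
Step by step:
`a = [[2, 5], [9, 9], [4, 2]]` → a = [[2, 5], [9, 9], [4, 2]]
`b = a[:]` → b = [[2, 5], [9, 9], [4, 2]]
`c = a[1:]` → c = [[9, 9], [4, 2]]
`a[0].append(334)` → a = [[2, 5, 334], [9, 9], [4, 2]]; b = [[2, 5, 334], [9, 9], [4, 2]]
`a.append([1, 8])` → a = [[2, 5, 334], [9, 9], [4, 2], [1, 8]]
`print(b[0])` → prints [2, 5, 334]
`print(len(b))` → prints 3
`print(c[0])` → prints [9, 9]

Answer:
[2, 5, 334]
3
[9, 9]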